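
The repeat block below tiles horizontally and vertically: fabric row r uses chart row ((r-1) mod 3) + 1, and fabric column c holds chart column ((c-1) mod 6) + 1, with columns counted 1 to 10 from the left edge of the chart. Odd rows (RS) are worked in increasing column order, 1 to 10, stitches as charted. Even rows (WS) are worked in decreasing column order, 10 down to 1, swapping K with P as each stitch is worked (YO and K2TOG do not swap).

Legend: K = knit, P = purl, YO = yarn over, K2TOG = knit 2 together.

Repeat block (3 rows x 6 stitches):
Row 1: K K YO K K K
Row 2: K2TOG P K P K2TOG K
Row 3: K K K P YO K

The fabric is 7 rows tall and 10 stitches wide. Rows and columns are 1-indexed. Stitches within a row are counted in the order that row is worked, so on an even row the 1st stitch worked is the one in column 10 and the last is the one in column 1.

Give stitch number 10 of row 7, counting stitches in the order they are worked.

Row 7 uses chart row ((7-1) mod 3)+1 = 1. Row 7 is odd, so RS.
Chart row 1 tiled across columns 1-10: K K YO K K K K K YO K
RS: work column 1 to column 10, symbols as charted — the tiled row is the row as worked.
Counting 10 along the worked row gives K.

== STITCH ==
K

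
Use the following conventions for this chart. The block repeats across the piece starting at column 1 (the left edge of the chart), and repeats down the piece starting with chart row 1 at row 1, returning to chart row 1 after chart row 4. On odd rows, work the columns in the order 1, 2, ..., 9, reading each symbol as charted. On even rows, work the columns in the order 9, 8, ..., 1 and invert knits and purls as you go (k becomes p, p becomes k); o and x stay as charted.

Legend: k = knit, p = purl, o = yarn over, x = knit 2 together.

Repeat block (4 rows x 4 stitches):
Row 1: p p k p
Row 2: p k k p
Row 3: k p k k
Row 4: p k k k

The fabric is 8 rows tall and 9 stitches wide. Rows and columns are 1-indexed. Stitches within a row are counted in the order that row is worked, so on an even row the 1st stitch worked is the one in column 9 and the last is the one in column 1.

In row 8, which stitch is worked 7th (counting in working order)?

== STITCH ==
p

Derivation:
Row 8: (8-1) mod 4 = 3, so use chart row 4. Even row -> WS.
Chart row 4 tiled across columns 1-9: p k k k p k k k p
WS row: flip the tiled sequence (start at column 9) and apply k<->p; o and x stay.
Row 8 as worked: k p p p k p p p k
Stitch 7 in working order -> p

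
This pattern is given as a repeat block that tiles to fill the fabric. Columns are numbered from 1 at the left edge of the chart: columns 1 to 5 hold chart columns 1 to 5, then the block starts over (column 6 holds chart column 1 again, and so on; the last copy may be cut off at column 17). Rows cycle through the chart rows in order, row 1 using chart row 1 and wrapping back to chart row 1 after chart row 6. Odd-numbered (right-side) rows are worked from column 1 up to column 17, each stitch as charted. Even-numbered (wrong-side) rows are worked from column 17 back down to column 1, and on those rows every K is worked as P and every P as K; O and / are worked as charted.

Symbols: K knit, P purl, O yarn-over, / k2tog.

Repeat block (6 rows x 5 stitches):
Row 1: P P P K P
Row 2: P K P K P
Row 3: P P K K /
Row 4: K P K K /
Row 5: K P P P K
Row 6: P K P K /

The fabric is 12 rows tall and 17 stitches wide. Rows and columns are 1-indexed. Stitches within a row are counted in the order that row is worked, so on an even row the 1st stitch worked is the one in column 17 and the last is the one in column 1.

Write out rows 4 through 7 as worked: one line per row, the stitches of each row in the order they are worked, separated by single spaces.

Rows as worked:
K P / P P K P / P P K P / P P K P
K P P P K K P P P K K P P P K K P
P K / P K P K / P K P K / P K P K
P P P K P P P P K P P P P K P P P

Derivation:
Row 4: chart row 4, WS - tiled (columns 1-17): K P K K / K P K K / K P K K / K P; work from column 17 back to 1 with K<->P swapped.
Row 5: chart row 5, RS - tile across columns 1-17 and work as-is.
Row 6: chart row 6, WS - tiled (columns 1-17): P K P K / P K P K / P K P K / P K; work from column 17 back to 1 with K<->P swapped.
Row 7: chart row 1, RS - tile across columns 1-17 and work as-is.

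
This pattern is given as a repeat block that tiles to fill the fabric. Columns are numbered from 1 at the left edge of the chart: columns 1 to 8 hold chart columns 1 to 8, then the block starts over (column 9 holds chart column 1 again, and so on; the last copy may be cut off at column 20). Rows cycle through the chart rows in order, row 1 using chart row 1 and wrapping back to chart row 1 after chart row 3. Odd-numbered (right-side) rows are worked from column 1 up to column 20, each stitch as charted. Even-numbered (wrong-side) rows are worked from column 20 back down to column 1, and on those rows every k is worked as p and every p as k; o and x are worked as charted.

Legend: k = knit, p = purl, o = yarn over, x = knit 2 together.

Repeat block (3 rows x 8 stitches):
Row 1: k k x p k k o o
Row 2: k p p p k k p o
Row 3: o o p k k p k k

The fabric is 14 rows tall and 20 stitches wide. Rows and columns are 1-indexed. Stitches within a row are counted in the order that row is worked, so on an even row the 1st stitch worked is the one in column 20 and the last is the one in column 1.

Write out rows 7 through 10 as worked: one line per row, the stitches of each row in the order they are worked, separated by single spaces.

Row 7: chart row 1, RS - tile across columns 1-20 and work as-is.
Row 8: chart row 2, WS - tiled (columns 1-20): k p p p k k p o k p p p k k p o k p p p; work from column 20 back to 1 with k<->p swapped.
Row 9: chart row 3, RS - tile across columns 1-20 and work as-is.
Row 10: chart row 1, WS - tiled (columns 1-20): k k x p k k o o k k x p k k o o k k x p; work from column 20 back to 1 with k<->p swapped.

Result:
k k x p k k o o k k x p k k o o k k x p
k k k p o k p p k k k p o k p p k k k p
o o p k k p k k o o p k k p k k o o p k
k x p p o o p p k x p p o o p p k x p p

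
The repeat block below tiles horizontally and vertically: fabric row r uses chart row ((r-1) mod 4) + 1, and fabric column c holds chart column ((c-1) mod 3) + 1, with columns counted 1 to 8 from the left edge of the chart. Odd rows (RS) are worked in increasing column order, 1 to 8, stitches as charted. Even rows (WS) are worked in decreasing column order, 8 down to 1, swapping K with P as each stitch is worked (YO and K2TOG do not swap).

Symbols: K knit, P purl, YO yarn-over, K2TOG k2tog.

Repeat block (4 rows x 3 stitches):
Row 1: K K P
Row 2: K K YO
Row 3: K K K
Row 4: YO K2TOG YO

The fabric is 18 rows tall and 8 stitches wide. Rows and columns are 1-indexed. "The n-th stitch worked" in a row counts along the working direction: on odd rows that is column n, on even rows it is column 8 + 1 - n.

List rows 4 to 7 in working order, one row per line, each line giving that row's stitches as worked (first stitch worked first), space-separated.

Row 4: chart row 4, WS - tiled (columns 1-8): YO K2TOG YO YO K2TOG YO YO K2TOG; work from column 8 back to 1 with K<->P swapped.
Row 5: chart row 1, RS - tile across columns 1-8 and work as-is.
Row 6: chart row 2, WS - tiled (columns 1-8): K K YO K K YO K K; work from column 8 back to 1 with K<->P swapped.
Row 7: chart row 3, RS - tile across columns 1-8 and work as-is.

Result:
K2TOG YO YO K2TOG YO YO K2TOG YO
K K P K K P K K
P P YO P P YO P P
K K K K K K K K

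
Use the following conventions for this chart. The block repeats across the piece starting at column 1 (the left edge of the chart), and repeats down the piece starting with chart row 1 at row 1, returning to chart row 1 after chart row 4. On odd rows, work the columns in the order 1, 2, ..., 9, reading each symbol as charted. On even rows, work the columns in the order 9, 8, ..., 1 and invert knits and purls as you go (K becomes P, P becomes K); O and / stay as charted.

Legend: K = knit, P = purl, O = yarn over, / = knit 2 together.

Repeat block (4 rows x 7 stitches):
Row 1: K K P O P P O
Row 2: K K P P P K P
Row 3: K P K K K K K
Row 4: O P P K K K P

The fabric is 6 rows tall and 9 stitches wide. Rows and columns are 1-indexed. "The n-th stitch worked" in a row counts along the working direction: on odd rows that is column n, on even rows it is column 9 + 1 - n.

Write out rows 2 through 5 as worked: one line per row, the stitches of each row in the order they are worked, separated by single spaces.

Row 2: chart row 2, WS - tiled (columns 1-9): K K P P P K P K K; work from column 9 back to 1 with K<->P swapped.
Row 3: chart row 3, RS - tile across columns 1-9 and work as-is.
Row 4: chart row 4, WS - tiled (columns 1-9): O P P K K K P O P; work from column 9 back to 1 with K<->P swapped.
Row 5: chart row 1, RS - tile across columns 1-9 and work as-is.

== ROWS AS WORKED ==
P P K P K K K P P
K P K K K K K K P
K O K P P P K K O
K K P O P P O K K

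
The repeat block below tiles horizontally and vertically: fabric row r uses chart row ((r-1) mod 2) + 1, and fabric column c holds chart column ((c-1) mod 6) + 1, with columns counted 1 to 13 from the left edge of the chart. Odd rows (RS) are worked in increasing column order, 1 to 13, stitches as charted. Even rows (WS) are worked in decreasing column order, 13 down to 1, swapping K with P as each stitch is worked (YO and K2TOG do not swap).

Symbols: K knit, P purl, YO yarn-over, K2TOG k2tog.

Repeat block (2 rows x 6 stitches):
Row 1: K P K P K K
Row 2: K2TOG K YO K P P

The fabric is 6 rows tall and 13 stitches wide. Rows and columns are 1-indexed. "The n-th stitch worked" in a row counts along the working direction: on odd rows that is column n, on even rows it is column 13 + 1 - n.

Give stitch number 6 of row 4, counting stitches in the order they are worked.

== STITCH ==
P

Derivation:
For row 4: chart row = ((4-1) mod 2) + 1 = 2; this is a WS (even) row.
Chart row 2 tiled across columns 1-13: K2TOG K YO K P P K2TOG K YO K P P K2TOG
WS: work from column 13 back to column 1 (reverse the tiled row), swapping K<->P (YO and K2TOG unchanged).
Row 4 as worked: K2TOG K K P YO P K2TOG K K P YO P K2TOG
Counting 6 along the worked row gives P.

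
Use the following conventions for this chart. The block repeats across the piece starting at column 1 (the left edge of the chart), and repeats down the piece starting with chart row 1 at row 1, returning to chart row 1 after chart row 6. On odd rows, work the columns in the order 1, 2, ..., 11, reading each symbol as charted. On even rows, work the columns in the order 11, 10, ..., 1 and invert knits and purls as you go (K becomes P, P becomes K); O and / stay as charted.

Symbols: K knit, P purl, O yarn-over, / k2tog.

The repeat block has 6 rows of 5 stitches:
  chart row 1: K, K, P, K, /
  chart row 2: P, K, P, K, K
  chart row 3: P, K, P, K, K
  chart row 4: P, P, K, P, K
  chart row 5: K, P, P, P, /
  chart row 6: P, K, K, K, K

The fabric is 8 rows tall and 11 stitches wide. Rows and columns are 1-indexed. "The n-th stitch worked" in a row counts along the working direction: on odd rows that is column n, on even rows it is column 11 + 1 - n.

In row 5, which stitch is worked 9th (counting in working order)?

For row 5: chart row = ((5-1) mod 6) + 1 = 5; this is a RS (odd) row.
Chart row 5 tiled across columns 1-11: K P P P / K P P P / K
RS: work column 1 to column 11, symbols as charted — the tiled row is the row as worked.
The 9th stitch worked is P.

== STITCH ==
P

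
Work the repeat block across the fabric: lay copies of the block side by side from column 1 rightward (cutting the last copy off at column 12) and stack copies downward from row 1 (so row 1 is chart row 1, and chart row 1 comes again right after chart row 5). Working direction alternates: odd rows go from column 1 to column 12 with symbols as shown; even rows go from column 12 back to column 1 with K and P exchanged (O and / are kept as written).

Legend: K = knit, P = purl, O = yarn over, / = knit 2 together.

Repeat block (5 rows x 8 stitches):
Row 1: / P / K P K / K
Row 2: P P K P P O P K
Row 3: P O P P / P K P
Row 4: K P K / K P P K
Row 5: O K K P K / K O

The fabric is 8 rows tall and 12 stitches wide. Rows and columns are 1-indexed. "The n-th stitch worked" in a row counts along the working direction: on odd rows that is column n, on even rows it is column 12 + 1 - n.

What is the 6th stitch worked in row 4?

Result:
K

Derivation:
For row 4: chart row = ((4-1) mod 5) + 1 = 4; this is a WS (even) row.
Chart row 4 tiled across columns 1-12: K P K / K P P K K P K /
WS: work from column 12 back to column 1 (reverse the tiled row), swapping K<->P (O and / unchanged).
Row 4 as worked: / P K P P K K P / P K P
Stitch 6 in working order -> K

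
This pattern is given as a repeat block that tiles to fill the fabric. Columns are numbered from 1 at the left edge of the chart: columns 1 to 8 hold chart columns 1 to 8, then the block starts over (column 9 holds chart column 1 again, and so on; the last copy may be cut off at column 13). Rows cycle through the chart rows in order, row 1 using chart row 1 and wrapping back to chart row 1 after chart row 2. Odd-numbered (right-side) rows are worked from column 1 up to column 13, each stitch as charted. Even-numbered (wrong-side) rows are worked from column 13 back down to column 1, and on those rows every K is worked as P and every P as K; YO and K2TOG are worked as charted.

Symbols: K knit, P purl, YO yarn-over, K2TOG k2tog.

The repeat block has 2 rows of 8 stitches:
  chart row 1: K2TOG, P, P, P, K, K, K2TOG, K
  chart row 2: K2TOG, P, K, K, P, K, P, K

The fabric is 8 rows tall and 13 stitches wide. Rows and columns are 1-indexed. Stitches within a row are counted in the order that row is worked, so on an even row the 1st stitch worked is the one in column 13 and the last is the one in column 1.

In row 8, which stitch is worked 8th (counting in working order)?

Stitch:
P

Derivation:
For row 8: chart row = ((8-1) mod 2) + 1 = 2; this is a WS (even) row.
Chart row 2 tiled across columns 1-13: K2TOG P K K P K P K K2TOG P K K P
WS row: flip the tiled sequence (start at column 13) and apply K<->P; YO and K2TOG stay.
Row 8 as worked: K P P K K2TOG P K P K P P K K2TOG
Counting 8 along the worked row gives P.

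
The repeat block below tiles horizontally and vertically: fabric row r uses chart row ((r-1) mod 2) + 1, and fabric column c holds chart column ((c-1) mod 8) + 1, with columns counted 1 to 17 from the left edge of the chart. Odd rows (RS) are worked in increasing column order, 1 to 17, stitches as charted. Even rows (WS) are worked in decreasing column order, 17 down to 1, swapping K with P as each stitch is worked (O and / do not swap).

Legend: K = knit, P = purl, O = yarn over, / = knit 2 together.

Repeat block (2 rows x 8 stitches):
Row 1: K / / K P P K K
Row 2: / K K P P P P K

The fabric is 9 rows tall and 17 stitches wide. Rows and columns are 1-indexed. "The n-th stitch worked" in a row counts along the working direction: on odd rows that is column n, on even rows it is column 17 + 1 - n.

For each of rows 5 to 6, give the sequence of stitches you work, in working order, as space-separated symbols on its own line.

Row 5: chart row 1, RS - tile across columns 1-17 and work as-is.
Row 6: chart row 2, WS - tiled (columns 1-17): / K K P P P P K / K K P P P P K /; work from column 17 back to 1 with K<->P swapped.

== ROWS AS WORKED ==
K / / K P P K K K / / K P P K K K
/ P K K K K P P / P K K K K P P /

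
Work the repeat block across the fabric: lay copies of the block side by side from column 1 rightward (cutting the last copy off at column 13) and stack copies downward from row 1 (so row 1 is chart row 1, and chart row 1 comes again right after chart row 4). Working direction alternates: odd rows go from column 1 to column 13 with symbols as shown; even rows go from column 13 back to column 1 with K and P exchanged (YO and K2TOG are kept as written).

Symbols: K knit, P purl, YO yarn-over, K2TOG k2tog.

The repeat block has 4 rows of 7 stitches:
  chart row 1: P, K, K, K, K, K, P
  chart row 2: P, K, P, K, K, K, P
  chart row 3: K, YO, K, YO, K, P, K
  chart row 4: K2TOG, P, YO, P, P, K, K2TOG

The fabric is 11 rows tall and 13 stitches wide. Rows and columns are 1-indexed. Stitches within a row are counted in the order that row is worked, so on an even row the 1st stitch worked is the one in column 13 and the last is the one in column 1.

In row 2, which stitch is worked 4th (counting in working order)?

Stitch:
K

Derivation:
For row 2: chart row = ((2-1) mod 4) + 1 = 2; this is a WS (even) row.
Chart row 2 tiled across columns 1-13: P K P K K K P P K P K K K
Wrong side: read the tiled row from column 13 down to 1 and exchange K with P (leave YO, K2TOG).
Row 2 as worked: P P P K P K K P P P K P K
Stitch 4 in working order -> K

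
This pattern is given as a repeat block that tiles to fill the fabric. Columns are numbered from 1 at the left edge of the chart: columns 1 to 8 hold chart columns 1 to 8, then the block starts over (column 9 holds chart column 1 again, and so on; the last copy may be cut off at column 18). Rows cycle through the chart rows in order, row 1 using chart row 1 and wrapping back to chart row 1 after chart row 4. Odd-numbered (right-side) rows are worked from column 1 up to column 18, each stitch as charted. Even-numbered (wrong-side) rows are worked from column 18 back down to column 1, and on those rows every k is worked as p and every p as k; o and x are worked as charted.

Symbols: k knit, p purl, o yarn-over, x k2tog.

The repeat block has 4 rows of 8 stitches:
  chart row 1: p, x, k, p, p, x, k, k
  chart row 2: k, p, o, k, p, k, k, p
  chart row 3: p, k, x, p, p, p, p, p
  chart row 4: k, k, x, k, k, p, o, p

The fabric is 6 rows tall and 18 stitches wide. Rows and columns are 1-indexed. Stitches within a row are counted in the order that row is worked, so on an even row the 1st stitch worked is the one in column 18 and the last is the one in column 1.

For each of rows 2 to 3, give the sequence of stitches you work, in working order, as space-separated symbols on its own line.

Row 2: chart row 2, WS - tiled (columns 1-18): k p o k p k k p k p o k p k k p k p; work from column 18 back to 1 with k<->p swapped.
Row 3: chart row 3, RS - tile across columns 1-18 and work as-is.

Rows as worked:
k p k p p k p o k p k p p k p o k p
p k x p p p p p p k x p p p p p p k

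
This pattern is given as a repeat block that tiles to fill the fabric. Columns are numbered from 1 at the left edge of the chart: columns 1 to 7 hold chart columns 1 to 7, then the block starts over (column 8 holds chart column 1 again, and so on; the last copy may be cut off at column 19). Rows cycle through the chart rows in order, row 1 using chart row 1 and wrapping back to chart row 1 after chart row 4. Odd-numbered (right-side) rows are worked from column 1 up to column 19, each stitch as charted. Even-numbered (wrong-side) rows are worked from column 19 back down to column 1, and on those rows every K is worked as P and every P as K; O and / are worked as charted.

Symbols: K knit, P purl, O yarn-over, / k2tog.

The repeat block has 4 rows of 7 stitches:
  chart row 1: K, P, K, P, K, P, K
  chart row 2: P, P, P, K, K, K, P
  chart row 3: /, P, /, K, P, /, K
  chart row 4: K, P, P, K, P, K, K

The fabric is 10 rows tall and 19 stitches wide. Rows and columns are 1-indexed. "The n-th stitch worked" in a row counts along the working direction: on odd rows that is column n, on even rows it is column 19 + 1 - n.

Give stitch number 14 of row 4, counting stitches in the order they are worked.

Stitch:
P

Derivation:
Row 4: (4-1) mod 4 = 3, so use chart row 4. Even row -> WS.
Chart row 4 tiled across columns 1-19: K P P K P K K K P P K P K K K P P K P
WS: work from column 19 back to column 1 (reverse the tiled row), swapping K<->P (O and / unchanged).
Row 4 as worked: K P K K P P P K P K K P P P K P K K P
Counting 14 along the worked row gives P.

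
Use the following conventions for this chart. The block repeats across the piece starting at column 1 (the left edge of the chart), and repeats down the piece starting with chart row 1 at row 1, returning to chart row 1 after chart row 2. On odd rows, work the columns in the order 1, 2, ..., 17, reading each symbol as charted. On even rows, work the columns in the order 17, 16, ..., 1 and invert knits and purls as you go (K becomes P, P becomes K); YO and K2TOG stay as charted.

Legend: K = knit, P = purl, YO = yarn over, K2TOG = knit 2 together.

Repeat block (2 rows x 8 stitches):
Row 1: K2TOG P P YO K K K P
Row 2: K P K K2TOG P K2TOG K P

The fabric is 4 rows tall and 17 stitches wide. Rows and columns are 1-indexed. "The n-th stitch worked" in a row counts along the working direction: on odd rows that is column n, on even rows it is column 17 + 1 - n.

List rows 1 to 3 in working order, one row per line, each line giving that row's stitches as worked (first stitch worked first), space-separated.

Row 1: chart row 1, RS - tile across columns 1-17 and work as-is.
Row 2: chart row 2, WS - tiled (columns 1-17): K P K K2TOG P K2TOG K P K P K K2TOG P K2TOG K P K; work from column 17 back to 1 with K<->P swapped.
Row 3: chart row 1, RS - tile across columns 1-17 and work as-is.

Result:
K2TOG P P YO K K K P K2TOG P P YO K K K P K2TOG
P K P K2TOG K K2TOG P K P K P K2TOG K K2TOG P K P
K2TOG P P YO K K K P K2TOG P P YO K K K P K2TOG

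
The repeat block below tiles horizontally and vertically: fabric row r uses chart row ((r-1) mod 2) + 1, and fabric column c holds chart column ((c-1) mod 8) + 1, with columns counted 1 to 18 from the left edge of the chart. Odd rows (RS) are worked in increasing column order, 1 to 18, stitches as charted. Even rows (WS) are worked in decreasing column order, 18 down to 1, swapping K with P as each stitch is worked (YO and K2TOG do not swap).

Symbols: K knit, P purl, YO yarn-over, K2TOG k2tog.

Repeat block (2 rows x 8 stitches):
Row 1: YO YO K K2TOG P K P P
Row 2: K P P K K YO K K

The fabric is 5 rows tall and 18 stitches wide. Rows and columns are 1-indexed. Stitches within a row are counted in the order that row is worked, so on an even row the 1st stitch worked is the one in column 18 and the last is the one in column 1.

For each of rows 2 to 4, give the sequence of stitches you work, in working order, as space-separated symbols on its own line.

Row 2: chart row 2, WS - tiled (columns 1-18): K P P K K YO K K K P P K K YO K K K P; work from column 18 back to 1 with K<->P swapped.
Row 3: chart row 1, RS - tile across columns 1-18 and work as-is.
Row 4: chart row 2, WS - tiled (columns 1-18): K P P K K YO K K K P P K K YO K K K P; work from column 18 back to 1 with K<->P swapped.

Rows as worked:
K P P P YO P P K K P P P YO P P K K P
YO YO K K2TOG P K P P YO YO K K2TOG P K P P YO YO
K P P P YO P P K K P P P YO P P K K P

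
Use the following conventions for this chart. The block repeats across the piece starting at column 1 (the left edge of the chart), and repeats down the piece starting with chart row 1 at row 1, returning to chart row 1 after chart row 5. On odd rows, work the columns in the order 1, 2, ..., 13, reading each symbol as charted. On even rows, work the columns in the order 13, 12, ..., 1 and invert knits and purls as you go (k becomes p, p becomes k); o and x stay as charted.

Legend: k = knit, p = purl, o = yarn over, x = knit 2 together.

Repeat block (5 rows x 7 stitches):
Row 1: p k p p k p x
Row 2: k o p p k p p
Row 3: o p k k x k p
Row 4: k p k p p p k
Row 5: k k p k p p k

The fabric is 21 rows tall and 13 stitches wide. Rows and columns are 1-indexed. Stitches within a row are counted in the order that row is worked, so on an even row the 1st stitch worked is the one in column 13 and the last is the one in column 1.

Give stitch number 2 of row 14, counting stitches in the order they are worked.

Stitch:
k

Derivation:
For row 14: chart row = ((14-1) mod 5) + 1 = 4; this is a WS (even) row.
Chart row 4 tiled across columns 1-13: k p k p p p k k p k p p p
WS row: flip the tiled sequence (start at column 13) and apply k<->p; o and x stay.
Row 14 as worked: k k k p k p p k k k p k p
Stitch 2 in working order -> k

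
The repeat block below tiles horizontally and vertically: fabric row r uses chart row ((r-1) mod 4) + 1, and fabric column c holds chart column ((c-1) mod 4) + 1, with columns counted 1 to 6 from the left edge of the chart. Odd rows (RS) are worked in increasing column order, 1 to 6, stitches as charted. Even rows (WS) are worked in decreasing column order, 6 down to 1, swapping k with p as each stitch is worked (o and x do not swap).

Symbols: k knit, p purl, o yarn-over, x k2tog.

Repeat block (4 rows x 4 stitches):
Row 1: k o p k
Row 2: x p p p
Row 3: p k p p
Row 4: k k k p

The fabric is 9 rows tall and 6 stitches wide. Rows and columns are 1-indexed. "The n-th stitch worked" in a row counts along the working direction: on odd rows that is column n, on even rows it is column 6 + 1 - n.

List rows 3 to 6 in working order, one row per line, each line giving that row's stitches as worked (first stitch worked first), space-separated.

Row 3: chart row 3, RS - tile across columns 1-6 and work as-is.
Row 4: chart row 4, WS - tiled (columns 1-6): k k k p k k; work from column 6 back to 1 with k<->p swapped.
Row 5: chart row 1, RS - tile across columns 1-6 and work as-is.
Row 6: chart row 2, WS - tiled (columns 1-6): x p p p x p; work from column 6 back to 1 with k<->p swapped.

== ROWS AS WORKED ==
p k p p p k
p p k p p p
k o p k k o
k x k k k x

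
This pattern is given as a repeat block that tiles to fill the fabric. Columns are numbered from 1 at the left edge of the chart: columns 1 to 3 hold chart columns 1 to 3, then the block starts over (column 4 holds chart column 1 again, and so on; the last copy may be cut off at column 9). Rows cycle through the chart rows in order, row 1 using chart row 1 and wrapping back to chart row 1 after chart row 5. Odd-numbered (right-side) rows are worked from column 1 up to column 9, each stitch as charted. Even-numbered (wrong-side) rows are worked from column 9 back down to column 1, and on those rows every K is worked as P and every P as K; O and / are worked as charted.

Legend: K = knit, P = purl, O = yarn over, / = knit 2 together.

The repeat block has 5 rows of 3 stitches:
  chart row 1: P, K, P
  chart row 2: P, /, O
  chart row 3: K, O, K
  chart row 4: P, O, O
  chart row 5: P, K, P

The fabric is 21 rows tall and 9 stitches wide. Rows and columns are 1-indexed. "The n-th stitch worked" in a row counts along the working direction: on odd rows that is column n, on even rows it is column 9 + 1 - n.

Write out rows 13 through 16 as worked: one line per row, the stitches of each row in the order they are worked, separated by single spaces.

Row 13: chart row 3, RS - tile across columns 1-9 and work as-is.
Row 14: chart row 4, WS - tiled (columns 1-9): P O O P O O P O O; work from column 9 back to 1 with K<->P swapped.
Row 15: chart row 5, RS - tile across columns 1-9 and work as-is.
Row 16: chart row 1, WS - tiled (columns 1-9): P K P P K P P K P; work from column 9 back to 1 with K<->P swapped.

Result:
K O K K O K K O K
O O K O O K O O K
P K P P K P P K P
K P K K P K K P K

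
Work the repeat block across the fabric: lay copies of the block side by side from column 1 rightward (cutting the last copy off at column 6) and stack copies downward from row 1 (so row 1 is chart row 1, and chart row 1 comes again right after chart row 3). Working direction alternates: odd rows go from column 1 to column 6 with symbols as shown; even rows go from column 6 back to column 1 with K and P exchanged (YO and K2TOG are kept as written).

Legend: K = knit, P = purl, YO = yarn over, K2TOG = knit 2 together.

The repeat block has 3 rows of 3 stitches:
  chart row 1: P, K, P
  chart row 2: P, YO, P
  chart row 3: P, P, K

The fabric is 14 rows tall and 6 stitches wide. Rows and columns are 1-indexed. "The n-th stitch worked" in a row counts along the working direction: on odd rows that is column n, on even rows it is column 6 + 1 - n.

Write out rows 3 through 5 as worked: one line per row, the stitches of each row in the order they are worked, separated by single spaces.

== ROWS AS WORKED ==
P P K P P K
K P K K P K
P YO P P YO P

Derivation:
Row 3: chart row 3, RS - tile across columns 1-6 and work as-is.
Row 4: chart row 1, WS - tiled (columns 1-6): P K P P K P; work from column 6 back to 1 with K<->P swapped.
Row 5: chart row 2, RS - tile across columns 1-6 and work as-is.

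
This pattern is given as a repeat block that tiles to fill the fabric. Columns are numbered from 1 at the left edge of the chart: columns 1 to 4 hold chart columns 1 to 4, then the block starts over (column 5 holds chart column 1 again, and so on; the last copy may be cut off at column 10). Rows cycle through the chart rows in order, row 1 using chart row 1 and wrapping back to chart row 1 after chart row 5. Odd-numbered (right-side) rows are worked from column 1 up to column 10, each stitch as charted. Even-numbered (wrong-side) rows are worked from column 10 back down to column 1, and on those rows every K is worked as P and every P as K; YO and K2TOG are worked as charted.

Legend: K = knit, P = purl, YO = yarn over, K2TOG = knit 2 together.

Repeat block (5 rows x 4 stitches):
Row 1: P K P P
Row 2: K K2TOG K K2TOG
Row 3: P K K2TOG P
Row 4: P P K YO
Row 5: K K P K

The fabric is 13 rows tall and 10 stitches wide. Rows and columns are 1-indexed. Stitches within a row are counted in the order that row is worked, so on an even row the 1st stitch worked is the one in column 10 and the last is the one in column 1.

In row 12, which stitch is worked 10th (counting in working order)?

Row 12 uses chart row ((12-1) mod 5)+1 = 2. Row 12 is even, so WS.
Chart row 2 tiled across columns 1-10: K K2TOG K K2TOG K K2TOG K K2TOG K K2TOG
WS: work from column 10 back to column 1 (reverse the tiled row), swapping K<->P (YO and K2TOG unchanged).
Row 12 as worked: K2TOG P K2TOG P K2TOG P K2TOG P K2TOG P
The 10th stitch worked is P.

Result:
P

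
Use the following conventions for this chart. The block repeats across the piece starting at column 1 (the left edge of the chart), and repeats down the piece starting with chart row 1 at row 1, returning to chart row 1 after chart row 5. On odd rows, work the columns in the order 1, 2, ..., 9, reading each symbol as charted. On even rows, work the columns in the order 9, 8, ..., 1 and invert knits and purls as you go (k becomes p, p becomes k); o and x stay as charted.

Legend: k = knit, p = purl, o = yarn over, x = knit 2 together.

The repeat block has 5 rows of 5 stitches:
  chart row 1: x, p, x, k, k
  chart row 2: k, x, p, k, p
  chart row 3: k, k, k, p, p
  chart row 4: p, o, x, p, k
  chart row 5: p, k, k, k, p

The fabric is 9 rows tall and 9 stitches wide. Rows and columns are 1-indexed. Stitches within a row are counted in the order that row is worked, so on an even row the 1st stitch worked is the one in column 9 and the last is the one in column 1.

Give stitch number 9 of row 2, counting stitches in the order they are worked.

== STITCH ==
p

Derivation:
For row 2: chart row = ((2-1) mod 5) + 1 = 2; this is a WS (even) row.
Chart row 2 tiled across columns 1-9: k x p k p k x p k
WS: work from column 9 back to column 1 (reverse the tiled row), swapping k<->p (o and x unchanged).
Row 2 as worked: p k x p k p k x p
The 9th stitch worked is p.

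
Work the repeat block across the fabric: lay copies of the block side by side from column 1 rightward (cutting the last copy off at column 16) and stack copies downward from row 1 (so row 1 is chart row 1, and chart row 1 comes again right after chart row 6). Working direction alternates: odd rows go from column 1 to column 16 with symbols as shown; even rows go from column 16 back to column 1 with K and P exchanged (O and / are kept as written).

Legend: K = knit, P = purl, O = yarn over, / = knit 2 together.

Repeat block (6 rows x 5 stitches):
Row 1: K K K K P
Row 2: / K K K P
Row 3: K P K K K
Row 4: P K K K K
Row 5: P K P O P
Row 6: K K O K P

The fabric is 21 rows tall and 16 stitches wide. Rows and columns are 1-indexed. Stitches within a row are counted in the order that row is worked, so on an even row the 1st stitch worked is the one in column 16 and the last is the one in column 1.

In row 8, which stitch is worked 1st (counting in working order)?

Row 8: (8-1) mod 6 = 1, so use chart row 2. Even row -> WS.
Chart row 2 tiled across columns 1-16: / K K K P / K K K P / K K K P /
Wrong side: read the tiled row from column 16 down to 1 and exchange K with P (leave O, /).
Row 8 as worked: / K P P P / K P P P / K P P P /
Stitch 1 in working order -> /

== STITCH ==
/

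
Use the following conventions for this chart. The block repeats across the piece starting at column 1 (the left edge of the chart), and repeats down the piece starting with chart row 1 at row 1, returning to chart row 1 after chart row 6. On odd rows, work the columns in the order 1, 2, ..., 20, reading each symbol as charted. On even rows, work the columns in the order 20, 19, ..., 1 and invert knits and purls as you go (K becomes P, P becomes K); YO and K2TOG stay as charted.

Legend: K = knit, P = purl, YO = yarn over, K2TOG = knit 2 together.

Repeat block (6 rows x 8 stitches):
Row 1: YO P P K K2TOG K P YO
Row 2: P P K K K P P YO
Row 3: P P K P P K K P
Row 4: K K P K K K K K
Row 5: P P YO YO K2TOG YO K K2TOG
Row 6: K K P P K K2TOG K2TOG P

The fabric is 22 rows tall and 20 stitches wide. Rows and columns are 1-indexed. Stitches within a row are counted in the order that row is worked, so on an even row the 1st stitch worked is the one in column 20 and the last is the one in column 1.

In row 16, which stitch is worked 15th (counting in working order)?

For row 16: chart row = ((16-1) mod 6) + 1 = 4; this is a WS (even) row.
Chart row 4 tiled across columns 1-20: K K P K K K K K K K P K K K K K K K P K
Wrong side: read the tiled row from column 20 down to 1 and exchange K with P (leave YO, K2TOG).
Row 16 as worked: P K P P P P P P P K P P P P P P P K P P
Stitch 15 in working order -> P

Stitch:
P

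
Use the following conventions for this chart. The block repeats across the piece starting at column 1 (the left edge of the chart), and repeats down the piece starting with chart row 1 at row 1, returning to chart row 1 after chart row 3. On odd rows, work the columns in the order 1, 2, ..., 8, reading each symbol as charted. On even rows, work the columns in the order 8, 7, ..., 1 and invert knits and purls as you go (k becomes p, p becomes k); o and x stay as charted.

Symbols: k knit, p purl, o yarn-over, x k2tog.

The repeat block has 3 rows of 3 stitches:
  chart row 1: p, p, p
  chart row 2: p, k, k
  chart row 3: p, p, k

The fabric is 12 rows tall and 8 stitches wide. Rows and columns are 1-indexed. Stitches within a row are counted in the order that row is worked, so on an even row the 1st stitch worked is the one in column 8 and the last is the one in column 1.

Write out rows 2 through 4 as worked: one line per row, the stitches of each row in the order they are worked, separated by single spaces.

Row 2: chart row 2, WS - tiled (columns 1-8): p k k p k k p k; work from column 8 back to 1 with k<->p swapped.
Row 3: chart row 3, RS - tile across columns 1-8 and work as-is.
Row 4: chart row 1, WS - tiled (columns 1-8): p p p p p p p p; work from column 8 back to 1 with k<->p swapped.

Result:
p k p p k p p k
p p k p p k p p
k k k k k k k k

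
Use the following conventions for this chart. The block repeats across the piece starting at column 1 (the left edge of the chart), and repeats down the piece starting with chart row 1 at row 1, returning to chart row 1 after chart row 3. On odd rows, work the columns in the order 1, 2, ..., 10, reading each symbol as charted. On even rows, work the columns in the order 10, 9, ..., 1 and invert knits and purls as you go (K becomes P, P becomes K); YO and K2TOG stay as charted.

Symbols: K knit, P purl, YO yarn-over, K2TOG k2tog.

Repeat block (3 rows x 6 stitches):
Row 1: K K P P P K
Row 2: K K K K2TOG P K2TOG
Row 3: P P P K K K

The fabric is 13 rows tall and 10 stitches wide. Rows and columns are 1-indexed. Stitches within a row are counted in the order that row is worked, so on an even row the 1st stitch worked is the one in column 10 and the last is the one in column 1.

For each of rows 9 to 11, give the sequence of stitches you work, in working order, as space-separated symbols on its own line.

Rows as worked:
P P P K K K P P P K
K K P P P K K K P P
K K K K2TOG P K2TOG K K K K2TOG

Derivation:
Row 9: chart row 3, RS - tile across columns 1-10 and work as-is.
Row 10: chart row 1, WS - tiled (columns 1-10): K K P P P K K K P P; work from column 10 back to 1 with K<->P swapped.
Row 11: chart row 2, RS - tile across columns 1-10 and work as-is.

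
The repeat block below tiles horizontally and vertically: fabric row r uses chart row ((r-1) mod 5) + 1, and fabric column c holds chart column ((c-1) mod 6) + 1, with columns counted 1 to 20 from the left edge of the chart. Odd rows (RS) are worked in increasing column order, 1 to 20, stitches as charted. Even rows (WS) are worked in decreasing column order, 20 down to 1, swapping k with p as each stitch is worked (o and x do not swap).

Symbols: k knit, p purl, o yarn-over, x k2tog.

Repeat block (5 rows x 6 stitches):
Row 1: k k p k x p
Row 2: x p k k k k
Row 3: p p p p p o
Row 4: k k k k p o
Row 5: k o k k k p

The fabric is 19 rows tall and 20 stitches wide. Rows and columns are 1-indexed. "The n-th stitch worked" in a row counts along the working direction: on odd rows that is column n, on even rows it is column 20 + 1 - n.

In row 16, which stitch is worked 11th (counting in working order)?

Stitch:
p

Derivation:
Row 16: (16-1) mod 5 = 0, so use chart row 1. Even row -> WS.
Chart row 1 tiled across columns 1-20: k k p k x p k k p k x p k k p k x p k k
WS row: flip the tiled sequence (start at column 20) and apply k<->p; o and x stay.
Row 16 as worked: p p k x p k p p k x p k p p k x p k p p
Stitch 11 in working order -> p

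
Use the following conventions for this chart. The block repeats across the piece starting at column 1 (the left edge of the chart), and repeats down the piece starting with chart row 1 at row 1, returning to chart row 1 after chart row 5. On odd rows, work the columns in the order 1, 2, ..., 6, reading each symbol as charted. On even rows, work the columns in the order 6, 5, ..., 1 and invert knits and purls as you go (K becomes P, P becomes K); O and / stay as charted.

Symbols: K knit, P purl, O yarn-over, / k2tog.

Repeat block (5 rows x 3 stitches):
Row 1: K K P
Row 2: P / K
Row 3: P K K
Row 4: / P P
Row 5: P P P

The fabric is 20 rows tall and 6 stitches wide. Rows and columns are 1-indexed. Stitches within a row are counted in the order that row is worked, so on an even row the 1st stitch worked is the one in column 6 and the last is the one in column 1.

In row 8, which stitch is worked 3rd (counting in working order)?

For row 8: chart row = ((8-1) mod 5) + 1 = 3; this is a WS (even) row.
Chart row 3 tiled across columns 1-6: P K K P K K
Wrong side: read the tiled row from column 6 down to 1 and exchange K with P (leave O, /).
Row 8 as worked: P P K P P K
The 3rd stitch worked is K.

== STITCH ==
K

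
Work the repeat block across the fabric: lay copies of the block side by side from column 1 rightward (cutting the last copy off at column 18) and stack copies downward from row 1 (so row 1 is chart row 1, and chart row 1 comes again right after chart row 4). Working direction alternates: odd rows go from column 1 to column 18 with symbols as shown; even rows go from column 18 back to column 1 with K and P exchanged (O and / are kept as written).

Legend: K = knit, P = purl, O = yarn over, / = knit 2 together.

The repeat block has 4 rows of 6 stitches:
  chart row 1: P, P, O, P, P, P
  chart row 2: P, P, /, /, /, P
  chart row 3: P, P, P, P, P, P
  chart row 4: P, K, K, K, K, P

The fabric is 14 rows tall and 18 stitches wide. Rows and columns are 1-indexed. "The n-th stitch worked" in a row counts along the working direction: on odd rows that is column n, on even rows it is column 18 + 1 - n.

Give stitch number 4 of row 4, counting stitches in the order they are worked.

Stitch:
P

Derivation:
Row 4 uses chart row ((4-1) mod 4)+1 = 4. Row 4 is even, so WS.
Chart row 4 tiled across columns 1-18: P K K K K P P K K K K P P K K K K P
WS: work from column 18 back to column 1 (reverse the tiled row), swapping K<->P (O and / unchanged).
Row 4 as worked: K P P P P K K P P P P K K P P P P K
The 4th stitch worked is P.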